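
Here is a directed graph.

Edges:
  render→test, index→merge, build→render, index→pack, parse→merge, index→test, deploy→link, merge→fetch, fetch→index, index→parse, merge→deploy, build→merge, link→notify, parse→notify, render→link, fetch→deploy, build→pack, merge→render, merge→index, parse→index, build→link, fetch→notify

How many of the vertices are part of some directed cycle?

A vertex is on a directed cycle iff it belongs to a strongly connected component of size ≥ 2 (or has a self-loop).
The vertices on cycles are {fetch, index, merge, parse} — 4 in total.

4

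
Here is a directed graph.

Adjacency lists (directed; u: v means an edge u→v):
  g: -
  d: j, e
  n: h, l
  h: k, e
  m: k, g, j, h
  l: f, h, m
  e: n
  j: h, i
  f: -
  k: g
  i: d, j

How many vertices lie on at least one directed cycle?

8

A vertex is on a directed cycle iff it belongs to a strongly connected component of size ≥ 2 (or has a self-loop).
The vertices on cycles are {d, e, h, i, j, l, m, n} — 8 in total.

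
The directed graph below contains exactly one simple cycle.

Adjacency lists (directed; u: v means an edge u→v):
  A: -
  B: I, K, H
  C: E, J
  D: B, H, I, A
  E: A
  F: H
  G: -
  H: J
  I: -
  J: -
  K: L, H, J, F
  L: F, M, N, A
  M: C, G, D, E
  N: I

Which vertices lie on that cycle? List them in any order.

B, D, K, L, M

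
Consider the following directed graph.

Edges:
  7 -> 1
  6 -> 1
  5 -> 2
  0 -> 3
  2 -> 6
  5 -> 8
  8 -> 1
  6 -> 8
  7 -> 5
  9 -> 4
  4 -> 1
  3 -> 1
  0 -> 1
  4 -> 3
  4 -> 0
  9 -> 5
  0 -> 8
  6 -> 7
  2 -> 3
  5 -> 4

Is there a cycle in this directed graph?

DFS with white/gray/black marking, starting from 5:
5 gray
  2 gray
    3 gray
      1 gray
      1 black
    3 black
    6 gray
      8 gray
        8→1: 1 black — skip
      8 black
      6→1: 1 black — skip
      7 gray
        7→5: 5 is gray → back edge
Back edge found, so a cycle exists: 5 → 2 → 6 → 7 → 5.

Yes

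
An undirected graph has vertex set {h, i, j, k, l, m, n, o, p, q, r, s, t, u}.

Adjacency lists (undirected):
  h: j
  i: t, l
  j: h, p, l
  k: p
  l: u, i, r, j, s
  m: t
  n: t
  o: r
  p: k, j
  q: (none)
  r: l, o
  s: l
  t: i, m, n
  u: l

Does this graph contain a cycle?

DFS, tracking each vertex's parent; an edge to a visited non-parent vertex closes a cycle.
Start from m:
visit m (parent –)
  visit t (parent m)
    visit i (parent t)
      i–t: parent, skip
      visit l (parent i)
        visit u (parent l)
          u–l: parent, skip
        l–i: parent, skip
        visit r (parent l)
          r–l: parent, skip
          visit o (parent r)
            o–r: parent, skip
        visit j (parent l)
          visit h (parent j)
            h–j: parent, skip
          visit p (parent j)
            visit k (parent p)
              k–p: parent, skip
            p–j: parent, skip
          j–l: parent, skip
        visit s (parent l)
          s–l: parent, skip
    t–m: parent, skip
    visit n (parent t)
      n–t: parent, skip
visit q (parent –)
No non-parent visited neighbor found — the graph is a forest.

No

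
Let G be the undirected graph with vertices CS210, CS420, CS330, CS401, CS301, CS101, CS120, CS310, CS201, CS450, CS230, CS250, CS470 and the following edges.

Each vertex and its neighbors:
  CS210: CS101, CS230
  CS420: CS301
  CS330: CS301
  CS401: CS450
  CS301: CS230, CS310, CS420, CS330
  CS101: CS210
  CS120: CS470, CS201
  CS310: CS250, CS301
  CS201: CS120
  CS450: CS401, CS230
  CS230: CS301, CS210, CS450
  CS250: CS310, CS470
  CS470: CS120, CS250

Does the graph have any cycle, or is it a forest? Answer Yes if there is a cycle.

DFS, tracking each vertex's parent; an edge to a visited non-parent vertex closes a cycle.
Start from CS310:
visit CS310 (parent –)
  visit CS250 (parent CS310)
    CS250–CS310: parent, skip
    visit CS470 (parent CS250)
      visit CS120 (parent CS470)
        CS120–CS470: parent, skip
        visit CS201 (parent CS120)
          CS201–CS120: parent, skip
      CS470–CS250: parent, skip
  visit CS301 (parent CS310)
    visit CS230 (parent CS301)
      CS230–CS301: parent, skip
      visit CS210 (parent CS230)
        visit CS101 (parent CS210)
          CS101–CS210: parent, skip
        CS210–CS230: parent, skip
      visit CS450 (parent CS230)
        visit CS401 (parent CS450)
          CS401–CS450: parent, skip
        CS450–CS230: parent, skip
    CS301–CS310: parent, skip
    visit CS420 (parent CS301)
      CS420–CS301: parent, skip
    visit CS330 (parent CS301)
      CS330–CS301: parent, skip
No non-parent visited neighbor found — the graph is a forest.

No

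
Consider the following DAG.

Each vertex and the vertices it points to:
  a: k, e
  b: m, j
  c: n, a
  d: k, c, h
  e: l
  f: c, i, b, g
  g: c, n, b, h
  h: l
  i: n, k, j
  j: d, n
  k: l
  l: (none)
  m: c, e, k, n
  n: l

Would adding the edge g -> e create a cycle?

No

Adding g→e creates a cycle iff e can already reach g.
Explore from e: no path reaches g. The graph stays acyclic.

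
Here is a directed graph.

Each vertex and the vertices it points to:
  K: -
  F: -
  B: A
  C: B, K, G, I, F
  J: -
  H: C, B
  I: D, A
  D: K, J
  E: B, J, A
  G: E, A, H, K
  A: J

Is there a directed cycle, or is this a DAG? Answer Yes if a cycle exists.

Yes

DFS with white/gray/black marking, starting from G:
G gray
  E gray
    B gray
      A gray
        J gray
        J black
      A black
    B black
    E→J: J black — skip
    E→A: A black — skip
  E black
  G→A: A black — skip
  H gray
    C gray
      C→B: B black — skip
      K gray
      K black
      C→G: G is gray → back edge
Back edge found, so a cycle exists: G → H → C → G.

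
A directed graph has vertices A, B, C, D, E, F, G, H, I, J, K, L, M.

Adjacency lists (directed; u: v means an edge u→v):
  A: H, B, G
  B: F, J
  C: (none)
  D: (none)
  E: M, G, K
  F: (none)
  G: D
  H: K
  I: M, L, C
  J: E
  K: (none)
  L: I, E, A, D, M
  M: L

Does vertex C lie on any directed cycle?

No

C lies on a cycle iff there is a path from C back to itself.
Exploring from C, it never reaches itself; equivalently, its strongly connected component is a singleton.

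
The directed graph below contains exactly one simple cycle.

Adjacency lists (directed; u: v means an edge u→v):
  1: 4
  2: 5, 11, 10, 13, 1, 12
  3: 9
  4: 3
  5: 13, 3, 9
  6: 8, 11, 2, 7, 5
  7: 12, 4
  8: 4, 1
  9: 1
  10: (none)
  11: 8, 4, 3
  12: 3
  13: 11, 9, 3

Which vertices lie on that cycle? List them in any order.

1, 3, 4, 9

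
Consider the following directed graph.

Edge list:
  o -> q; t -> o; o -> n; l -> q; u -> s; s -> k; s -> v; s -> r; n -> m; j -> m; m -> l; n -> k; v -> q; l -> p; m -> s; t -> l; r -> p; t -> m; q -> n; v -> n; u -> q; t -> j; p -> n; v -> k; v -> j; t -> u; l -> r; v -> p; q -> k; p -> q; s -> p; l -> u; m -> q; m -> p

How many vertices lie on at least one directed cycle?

A vertex is on a directed cycle iff it belongs to a strongly connected component of size ≥ 2 (or has a self-loop).
The vertices on cycles are {j, l, m, n, p, q, r, s, u, v} — 10 in total.

10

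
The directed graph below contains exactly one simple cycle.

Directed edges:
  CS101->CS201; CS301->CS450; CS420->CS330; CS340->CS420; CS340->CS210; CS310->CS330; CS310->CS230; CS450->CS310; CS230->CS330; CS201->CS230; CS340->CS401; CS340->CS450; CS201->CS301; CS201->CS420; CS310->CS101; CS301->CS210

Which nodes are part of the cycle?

CS101, CS201, CS301, CS310, CS450

DFS with gray/black marking from CS450:
CS450 gray
  CS310 gray
    CS230 gray
      CS330 gray
      CS330 black
    CS230 black
    CS101 gray
      CS201 gray
        CS301 gray
          CS301→CS450: CS450 is gray → back edge
Back edge closes the cycle CS450 → CS310 → CS101 → CS201 → CS301 → CS450; its vertices are {CS101, CS201, CS301, CS310, CS450}.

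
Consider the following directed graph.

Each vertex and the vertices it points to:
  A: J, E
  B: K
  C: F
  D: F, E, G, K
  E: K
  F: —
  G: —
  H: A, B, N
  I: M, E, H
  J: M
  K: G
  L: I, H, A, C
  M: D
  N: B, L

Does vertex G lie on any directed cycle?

G lies on a cycle iff there is a path from G back to itself.
Exploring from G, it never reaches itself; equivalently, its strongly connected component is a singleton.

No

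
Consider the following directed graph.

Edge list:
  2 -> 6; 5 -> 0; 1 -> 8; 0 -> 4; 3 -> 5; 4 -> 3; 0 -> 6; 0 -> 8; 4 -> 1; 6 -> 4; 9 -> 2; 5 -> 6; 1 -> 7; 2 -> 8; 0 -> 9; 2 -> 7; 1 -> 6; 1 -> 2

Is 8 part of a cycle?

No

8 lies on a cycle iff there is a path from 8 back to itself.
Exploring from 8, it never reaches itself; equivalently, its strongly connected component is a singleton.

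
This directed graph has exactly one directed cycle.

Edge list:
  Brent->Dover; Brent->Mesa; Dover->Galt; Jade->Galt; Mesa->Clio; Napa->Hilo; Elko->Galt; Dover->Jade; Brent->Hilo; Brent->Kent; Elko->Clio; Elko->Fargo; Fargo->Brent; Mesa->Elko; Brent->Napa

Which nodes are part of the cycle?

DFS with gray/black marking from Fargo:
Fargo gray
  Brent gray
    Dover gray
      Jade gray
        Galt gray
        Galt black
      Jade black
      Dover→Galt: Galt black — skip
    Dover black
    Napa gray
      Hilo gray
      Hilo black
    Napa black
    Brent→Hilo: Hilo black — skip
    Mesa gray
      Elko gray
        Clio gray
        Clio black
        Elko→Galt: Galt black — skip
        Elko→Fargo: Fargo is gray → back edge
Back edge closes the cycle Fargo → Brent → Mesa → Elko → Fargo; its vertices are {Elko, Mesa, Brent, Fargo}.

Elko, Mesa, Brent, Fargo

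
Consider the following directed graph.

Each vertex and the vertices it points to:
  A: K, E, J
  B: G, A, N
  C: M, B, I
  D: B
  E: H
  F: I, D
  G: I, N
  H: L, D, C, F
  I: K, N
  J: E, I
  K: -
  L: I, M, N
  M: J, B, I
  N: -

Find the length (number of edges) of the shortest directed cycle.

5

For each vertex v, BFS finds the shortest path from v back to v.
The shortest such closed walk is H → C → M → J → E → H, length 5.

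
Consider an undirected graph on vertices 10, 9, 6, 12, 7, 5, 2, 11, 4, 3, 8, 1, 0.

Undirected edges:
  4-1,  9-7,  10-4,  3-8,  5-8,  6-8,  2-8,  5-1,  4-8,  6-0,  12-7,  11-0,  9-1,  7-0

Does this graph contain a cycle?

DFS, tracking each vertex's parent; an edge to a visited non-parent vertex closes a cycle.
Start from 12:
visit 12 (parent –)
  visit 7 (parent 12)
    visit 0 (parent 7)
      visit 11 (parent 0)
        11–0: parent, skip
      visit 6 (parent 0)
        visit 8 (parent 6)
          visit 4 (parent 8)
            visit 10 (parent 4)
              10–4: parent, skip
            4–8: parent, skip
            visit 1 (parent 4)
              visit 5 (parent 1)
                5–1: parent, skip
                5–8: 8 visited and ≠ parent → cycle
Cycle: 8 – 4 – 1 – 5 – 8.

Yes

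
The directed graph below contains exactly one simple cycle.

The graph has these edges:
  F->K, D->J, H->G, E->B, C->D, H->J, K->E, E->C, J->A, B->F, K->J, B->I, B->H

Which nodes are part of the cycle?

B, E, F, K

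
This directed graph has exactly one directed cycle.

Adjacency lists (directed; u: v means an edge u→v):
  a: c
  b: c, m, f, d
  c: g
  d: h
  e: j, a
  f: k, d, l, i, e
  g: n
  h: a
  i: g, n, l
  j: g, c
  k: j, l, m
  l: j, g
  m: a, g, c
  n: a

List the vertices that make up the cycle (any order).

a, c, g, n

DFS with gray/black marking from n:
n gray
  a gray
    c gray
      g gray
        g→n: n is gray → back edge
Back edge closes the cycle n → a → c → g → n; its vertices are {a, c, g, n}.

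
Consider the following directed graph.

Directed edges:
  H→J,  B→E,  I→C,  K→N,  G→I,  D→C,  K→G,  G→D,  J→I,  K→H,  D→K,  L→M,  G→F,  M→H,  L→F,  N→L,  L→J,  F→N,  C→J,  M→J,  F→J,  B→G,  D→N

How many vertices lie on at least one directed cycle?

9

A vertex is on a directed cycle iff it belongs to a strongly connected component of size ≥ 2 (or has a self-loop).
The vertices on cycles are {C, D, F, G, I, J, K, L, N} — 9 in total.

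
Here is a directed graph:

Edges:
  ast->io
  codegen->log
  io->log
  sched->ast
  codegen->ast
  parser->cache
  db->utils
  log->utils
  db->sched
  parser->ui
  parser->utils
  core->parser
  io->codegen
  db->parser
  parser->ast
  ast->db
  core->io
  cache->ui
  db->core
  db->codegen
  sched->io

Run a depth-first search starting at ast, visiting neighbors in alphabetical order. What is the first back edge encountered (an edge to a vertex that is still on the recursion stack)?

DFS from ast (visiting neighbors in alphabetical order); mark gray on enter, black on exit:
ast gray
  db gray
    codegen gray
      codegen→ast: ast is gray → back edge
First back edge: codegen → ast.

codegen->ast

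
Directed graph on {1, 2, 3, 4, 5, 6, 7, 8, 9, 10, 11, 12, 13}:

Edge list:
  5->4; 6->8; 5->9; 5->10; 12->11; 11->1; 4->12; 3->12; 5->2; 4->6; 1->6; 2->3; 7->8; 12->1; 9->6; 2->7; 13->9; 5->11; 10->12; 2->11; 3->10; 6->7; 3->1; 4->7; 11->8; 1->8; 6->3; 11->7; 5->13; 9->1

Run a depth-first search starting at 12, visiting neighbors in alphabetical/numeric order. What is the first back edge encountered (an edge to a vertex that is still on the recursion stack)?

DFS from 12 (visiting neighbors in alphabetical/numeric order); mark gray on enter, black on exit:
12 gray
  1 gray
    6 gray
      3 gray
        3→1: 1 is gray → back edge
First back edge: 3 → 1.

3->1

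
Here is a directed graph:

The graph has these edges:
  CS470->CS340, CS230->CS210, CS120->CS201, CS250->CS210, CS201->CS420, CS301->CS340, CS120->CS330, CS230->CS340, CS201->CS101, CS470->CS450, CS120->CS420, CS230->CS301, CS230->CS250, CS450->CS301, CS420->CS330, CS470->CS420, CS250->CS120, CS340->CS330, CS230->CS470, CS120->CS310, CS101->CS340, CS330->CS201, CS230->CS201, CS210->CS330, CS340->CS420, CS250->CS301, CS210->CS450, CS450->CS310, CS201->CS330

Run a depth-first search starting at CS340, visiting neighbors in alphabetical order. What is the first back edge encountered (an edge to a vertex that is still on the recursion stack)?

CS101->CS340

DFS from CS340 (visiting neighbors in alphabetical order); mark gray on enter, black on exit:
CS340 gray
  CS330 gray
    CS201 gray
      CS101 gray
        CS101→CS340: CS340 is gray → back edge
First back edge: CS101 → CS340.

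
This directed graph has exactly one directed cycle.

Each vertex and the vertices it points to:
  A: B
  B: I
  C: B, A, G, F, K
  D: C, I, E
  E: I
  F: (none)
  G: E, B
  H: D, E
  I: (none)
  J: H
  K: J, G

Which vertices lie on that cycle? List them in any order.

C, D, H, J, K

DFS with gray/black marking from C:
C gray
  B gray
    I gray
    I black
  B black
  A gray
    A→B: B black — skip
  A black
  G gray
    E gray
      E→I: I black — skip
    E black
    G→B: B black — skip
  G black
  F gray
  F black
  K gray
    J gray
      H gray
        D gray
          D→C: C is gray → back edge
Back edge closes the cycle C → K → J → H → D → C; its vertices are {C, D, H, J, K}.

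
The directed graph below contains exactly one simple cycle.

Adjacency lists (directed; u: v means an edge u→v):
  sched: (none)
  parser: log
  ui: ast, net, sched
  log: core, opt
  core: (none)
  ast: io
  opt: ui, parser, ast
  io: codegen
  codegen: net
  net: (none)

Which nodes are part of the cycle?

log, opt, parser

DFS with gray/black marking from log:
log gray
  core gray
  core black
  opt gray
    ui gray
      ast gray
        io gray
          codegen gray
            net gray
            net black
          codegen black
        io black
      ast black
      ui→net: net black — skip
      sched gray
      sched black
    ui black
    parser gray
      parser→log: log is gray → back edge
Back edge closes the cycle log → opt → parser → log; its vertices are {log, opt, parser}.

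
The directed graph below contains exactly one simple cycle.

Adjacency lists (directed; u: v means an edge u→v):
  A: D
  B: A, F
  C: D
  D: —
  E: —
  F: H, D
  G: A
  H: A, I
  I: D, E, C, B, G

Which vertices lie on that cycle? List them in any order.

B, F, H, I

DFS with gray/black marking from H:
H gray
  A gray
    D gray
    D black
  A black
  I gray
    I→D: D black — skip
    E gray
    E black
    C gray
      C→D: D black — skip
    C black
    B gray
      B→A: A black — skip
      F gray
        F→H: H is gray → back edge
Back edge closes the cycle H → I → B → F → H; its vertices are {B, F, H, I}.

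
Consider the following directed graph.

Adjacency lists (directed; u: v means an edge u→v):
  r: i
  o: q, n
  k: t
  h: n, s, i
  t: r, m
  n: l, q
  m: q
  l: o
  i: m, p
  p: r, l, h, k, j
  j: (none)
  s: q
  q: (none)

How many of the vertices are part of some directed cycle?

A vertex is on a directed cycle iff it belongs to a strongly connected component of size ≥ 2 (or has a self-loop).
The vertices on cycles are {h, i, k, l, n, o, p, r, t} — 9 in total.

9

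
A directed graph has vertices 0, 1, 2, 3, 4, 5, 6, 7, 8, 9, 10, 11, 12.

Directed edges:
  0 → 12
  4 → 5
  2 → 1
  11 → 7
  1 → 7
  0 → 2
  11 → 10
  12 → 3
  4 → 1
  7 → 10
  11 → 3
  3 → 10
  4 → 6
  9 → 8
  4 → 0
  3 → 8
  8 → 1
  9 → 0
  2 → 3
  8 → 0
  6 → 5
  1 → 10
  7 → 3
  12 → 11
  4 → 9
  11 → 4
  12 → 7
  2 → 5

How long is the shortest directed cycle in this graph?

4

For each vertex v, BFS finds the shortest path from v back to v.
The shortest such closed walk is 11 → 4 → 0 → 12 → 11, length 4.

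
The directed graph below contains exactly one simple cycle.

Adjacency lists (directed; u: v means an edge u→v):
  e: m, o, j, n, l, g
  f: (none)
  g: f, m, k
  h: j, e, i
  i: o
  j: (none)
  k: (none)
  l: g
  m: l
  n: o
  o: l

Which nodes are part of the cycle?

g, l, m

DFS with gray/black marking from g:
g gray
  f gray
  f black
  m gray
    l gray
      l→g: g is gray → back edge
Back edge closes the cycle g → m → l → g; its vertices are {g, l, m}.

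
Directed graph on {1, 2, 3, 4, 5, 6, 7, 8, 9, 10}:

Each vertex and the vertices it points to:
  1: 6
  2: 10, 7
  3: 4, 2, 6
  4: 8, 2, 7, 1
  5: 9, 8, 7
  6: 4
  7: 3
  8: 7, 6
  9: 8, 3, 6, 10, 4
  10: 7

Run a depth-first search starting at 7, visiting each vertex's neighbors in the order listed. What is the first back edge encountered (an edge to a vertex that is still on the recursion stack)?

8→7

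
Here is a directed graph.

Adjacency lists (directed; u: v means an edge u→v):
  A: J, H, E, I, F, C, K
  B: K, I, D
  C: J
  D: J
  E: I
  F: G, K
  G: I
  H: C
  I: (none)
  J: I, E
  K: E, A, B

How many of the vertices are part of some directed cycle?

A vertex is on a directed cycle iff it belongs to a strongly connected component of size ≥ 2 (or has a self-loop).
The vertices on cycles are {A, B, F, K} — 4 in total.

4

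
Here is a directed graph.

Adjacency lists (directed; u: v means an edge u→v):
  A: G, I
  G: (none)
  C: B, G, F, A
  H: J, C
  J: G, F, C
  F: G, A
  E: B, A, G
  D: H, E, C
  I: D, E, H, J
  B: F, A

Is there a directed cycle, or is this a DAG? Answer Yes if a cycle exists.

Yes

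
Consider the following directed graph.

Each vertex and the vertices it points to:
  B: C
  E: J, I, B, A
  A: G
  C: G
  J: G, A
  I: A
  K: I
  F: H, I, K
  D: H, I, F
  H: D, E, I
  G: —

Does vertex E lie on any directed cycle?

No

E lies on a cycle iff there is a path from E back to itself.
Exploring from E, it never reaches itself; equivalently, its strongly connected component is a singleton.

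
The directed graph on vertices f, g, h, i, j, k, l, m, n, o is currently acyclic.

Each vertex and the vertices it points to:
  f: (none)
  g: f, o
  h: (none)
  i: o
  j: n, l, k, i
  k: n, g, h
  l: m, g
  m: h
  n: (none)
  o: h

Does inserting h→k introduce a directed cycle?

Adding h→k creates a cycle iff k can already reach h.
Path from k: k → h.
So k → … → h → k is a cycle.

Yes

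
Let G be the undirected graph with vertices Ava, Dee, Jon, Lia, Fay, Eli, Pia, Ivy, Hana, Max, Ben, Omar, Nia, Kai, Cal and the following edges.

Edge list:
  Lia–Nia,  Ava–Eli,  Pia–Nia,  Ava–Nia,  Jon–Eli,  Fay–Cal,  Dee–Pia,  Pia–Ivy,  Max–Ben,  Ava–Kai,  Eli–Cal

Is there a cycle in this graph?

DFS, tracking each vertex's parent; an edge to a visited non-parent vertex closes a cycle.
Start from Jon:
visit Jon (parent –)
  visit Eli (parent Jon)
    Eli–Jon: parent, skip
    visit Ava (parent Eli)
      visit Nia (parent Ava)
        Nia–Ava: parent, skip
        visit Pia (parent Nia)
          visit Dee (parent Pia)
            Dee–Pia: parent, skip
          visit Ivy (parent Pia)
            Ivy–Pia: parent, skip
          Pia–Nia: parent, skip
        visit Lia (parent Nia)
          Lia–Nia: parent, skip
      visit Kai (parent Ava)
        Kai–Ava: parent, skip
      Ava–Eli: parent, skip
    visit Cal (parent Eli)
      Cal–Eli: parent, skip
      visit Fay (parent Cal)
        Fay–Cal: parent, skip
visit Hana (parent –)
visit Max (parent –)
  visit Ben (parent Max)
    Ben–Max: parent, skip
visit Omar (parent –)
No non-parent visited neighbor found — the graph is a forest.

No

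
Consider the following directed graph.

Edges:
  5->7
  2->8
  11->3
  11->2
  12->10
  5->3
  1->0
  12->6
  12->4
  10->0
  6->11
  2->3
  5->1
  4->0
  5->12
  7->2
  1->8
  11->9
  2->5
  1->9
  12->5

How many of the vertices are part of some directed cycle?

6

A vertex is on a directed cycle iff it belongs to a strongly connected component of size ≥ 2 (or has a self-loop).
The vertices on cycles are {2, 5, 6, 7, 11, 12} — 6 in total.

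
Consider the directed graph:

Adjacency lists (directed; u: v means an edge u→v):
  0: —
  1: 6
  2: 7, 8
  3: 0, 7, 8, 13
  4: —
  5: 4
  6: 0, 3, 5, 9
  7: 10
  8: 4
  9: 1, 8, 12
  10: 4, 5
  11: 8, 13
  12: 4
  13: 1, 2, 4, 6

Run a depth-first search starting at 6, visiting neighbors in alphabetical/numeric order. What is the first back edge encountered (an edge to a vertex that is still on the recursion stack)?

DFS from 6 (visiting neighbors in alphabetical/numeric order); mark gray on enter, black on exit:
6 gray
  0 gray
  0 black
  3 gray
    3→0: 0 black — skip
    7 gray
      10 gray
        4 gray
        4 black
        5 gray
          5→4: 4 black — skip
        5 black
      10 black
    7 black
    8 gray
      8→4: 4 black — skip
    8 black
    13 gray
      1 gray
        1→6: 6 is gray → back edge
First back edge: 1 → 6.

1→6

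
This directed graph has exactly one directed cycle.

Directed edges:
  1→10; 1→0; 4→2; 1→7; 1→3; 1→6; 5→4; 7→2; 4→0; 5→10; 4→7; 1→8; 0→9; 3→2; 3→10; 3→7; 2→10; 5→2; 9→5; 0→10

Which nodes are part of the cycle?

DFS with gray/black marking from 0:
0 gray
  10 gray
  10 black
  9 gray
    5 gray
      2 gray
        2→10: 10 black — skip
      2 black
      5→10: 10 black — skip
      4 gray
        4→2: 2 black — skip
        4→0: 0 is gray → back edge
Back edge closes the cycle 0 → 9 → 5 → 4 → 0; its vertices are {0, 4, 5, 9}.

0, 4, 5, 9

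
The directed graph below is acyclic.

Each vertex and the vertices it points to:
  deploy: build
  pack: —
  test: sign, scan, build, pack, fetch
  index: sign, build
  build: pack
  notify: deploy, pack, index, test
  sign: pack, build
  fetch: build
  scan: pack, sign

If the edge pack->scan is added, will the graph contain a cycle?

Adding pack→scan creates a cycle iff scan can already reach pack.
Path from scan: scan → pack.
So scan → … → pack → scan is a cycle.

Yes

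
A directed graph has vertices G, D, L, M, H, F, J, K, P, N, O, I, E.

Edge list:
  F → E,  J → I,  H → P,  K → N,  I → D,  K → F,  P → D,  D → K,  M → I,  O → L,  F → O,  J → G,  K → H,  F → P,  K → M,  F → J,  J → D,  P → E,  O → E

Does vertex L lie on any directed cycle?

No

L lies on a cycle iff there is a path from L back to itself.
Exploring from L, it never reaches itself; equivalently, its strongly connected component is a singleton.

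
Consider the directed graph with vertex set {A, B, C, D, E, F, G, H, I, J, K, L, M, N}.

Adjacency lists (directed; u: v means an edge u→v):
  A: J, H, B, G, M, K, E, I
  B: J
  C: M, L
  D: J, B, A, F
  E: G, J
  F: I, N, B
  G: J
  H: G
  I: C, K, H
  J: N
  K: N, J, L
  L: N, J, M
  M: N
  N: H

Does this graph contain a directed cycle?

Yes

DFS with white/gray/black marking, starting from B:
B gray
  J gray
    N gray
      H gray
        G gray
          G→J: J is gray → back edge
Back edge found, so a cycle exists: J → N → H → G → J.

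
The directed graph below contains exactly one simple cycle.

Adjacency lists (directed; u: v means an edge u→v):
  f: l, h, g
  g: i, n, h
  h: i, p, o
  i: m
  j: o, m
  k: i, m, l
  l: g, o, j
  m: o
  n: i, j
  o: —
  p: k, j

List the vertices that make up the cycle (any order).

g, h, k, l, p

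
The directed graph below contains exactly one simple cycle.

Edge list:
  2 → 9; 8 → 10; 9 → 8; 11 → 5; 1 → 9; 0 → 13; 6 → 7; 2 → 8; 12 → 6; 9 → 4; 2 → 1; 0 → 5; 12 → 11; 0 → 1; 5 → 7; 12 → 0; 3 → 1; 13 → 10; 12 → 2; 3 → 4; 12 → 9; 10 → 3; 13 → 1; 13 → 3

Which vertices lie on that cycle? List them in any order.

1, 3, 8, 9, 10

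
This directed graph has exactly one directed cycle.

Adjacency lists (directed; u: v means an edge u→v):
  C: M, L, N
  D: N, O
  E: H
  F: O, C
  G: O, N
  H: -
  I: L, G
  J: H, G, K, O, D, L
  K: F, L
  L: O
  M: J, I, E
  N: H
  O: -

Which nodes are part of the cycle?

DFS with gray/black marking from C:
C gray
  M gray
    J gray
      H gray
      H black
      G gray
        O gray
        O black
        N gray
          N→H: H black — skip
        N black
      G black
      K gray
        F gray
          F→O: O black — skip
          F→C: C is gray → back edge
Back edge closes the cycle C → M → J → K → F → C; its vertices are {C, F, J, K, M}.

C, F, J, K, M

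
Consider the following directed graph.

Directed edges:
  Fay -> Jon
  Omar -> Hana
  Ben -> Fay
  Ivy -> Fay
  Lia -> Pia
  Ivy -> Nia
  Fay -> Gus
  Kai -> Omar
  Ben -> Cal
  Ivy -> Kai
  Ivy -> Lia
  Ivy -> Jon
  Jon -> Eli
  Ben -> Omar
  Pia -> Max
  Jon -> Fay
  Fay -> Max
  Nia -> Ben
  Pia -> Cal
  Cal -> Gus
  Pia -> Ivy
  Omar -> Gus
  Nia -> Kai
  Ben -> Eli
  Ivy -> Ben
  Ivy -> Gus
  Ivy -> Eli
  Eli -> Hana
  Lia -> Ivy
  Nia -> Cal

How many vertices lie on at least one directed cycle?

A vertex is on a directed cycle iff it belongs to a strongly connected component of size ≥ 2 (or has a self-loop).
The vertices on cycles are {Fay, Ivy, Jon, Lia, Pia} — 5 in total.

5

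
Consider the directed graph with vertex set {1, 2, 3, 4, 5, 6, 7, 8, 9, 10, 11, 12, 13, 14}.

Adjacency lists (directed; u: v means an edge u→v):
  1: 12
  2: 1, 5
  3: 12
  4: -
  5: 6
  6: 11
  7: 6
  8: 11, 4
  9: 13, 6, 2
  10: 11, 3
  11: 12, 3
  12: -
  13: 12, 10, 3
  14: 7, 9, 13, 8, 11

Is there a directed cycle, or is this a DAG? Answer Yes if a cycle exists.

No

DFS with white/gray/black marking, starting from 10:
10 gray
  11 gray
    12 gray
    12 black
    3 gray
      3→12: 12 black — skip
    3 black
  11 black
  10→3: 3 black — skip
10 black
1 gray
  1→12: 12 black — skip
1 black
2 gray
  2→1: 1 black — skip
  5 gray
    6 gray
      6→11: 11 black — skip
    6 black
  5 black
2 black
4 gray
4 black
7 gray
  7→6: 6 black — skip
7 black
8 gray
  8→11: 11 black — skip
  8→4: 4 black — skip
8 black
9 gray
  13 gray
    13→12: 12 black — skip
    13→10: 10 black — skip
    13→3: 3 black — skip
  13 black
  9→6: 6 black — skip
  9→2: 2 black — skip
9 black
14 gray
  14→7: 7 black — skip
  14→9: 9 black — skip
  14→13: 13 black — skip
  14→8: 8 black — skip
  14→11: 11 black — skip
14 black
Every edge goes to a white or black vertex — no back edge, so the graph is acyclic.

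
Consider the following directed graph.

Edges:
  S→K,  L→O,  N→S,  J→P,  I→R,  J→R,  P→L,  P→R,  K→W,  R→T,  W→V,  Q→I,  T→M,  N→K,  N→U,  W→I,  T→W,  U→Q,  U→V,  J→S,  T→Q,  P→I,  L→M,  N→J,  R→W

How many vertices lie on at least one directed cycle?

A vertex is on a directed cycle iff it belongs to a strongly connected component of size ≥ 2 (or has a self-loop).
The vertices on cycles are {I, Q, R, T, W} — 5 in total.

5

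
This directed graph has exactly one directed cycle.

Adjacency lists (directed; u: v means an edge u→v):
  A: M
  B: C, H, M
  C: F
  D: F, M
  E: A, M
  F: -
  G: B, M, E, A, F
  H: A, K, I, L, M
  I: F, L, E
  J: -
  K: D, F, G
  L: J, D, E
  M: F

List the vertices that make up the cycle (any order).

B, G, H, K

DFS with gray/black marking from B:
B gray
  C gray
    F gray
    F black
  C black
  H gray
    A gray
      M gray
        M→F: F black — skip
      M black
    A black
    K gray
      D gray
        D→F: F black — skip
        D→M: M black — skip
      D black
      K→F: F black — skip
      G gray
        G→B: B is gray → back edge
Back edge closes the cycle B → H → K → G → B; its vertices are {B, G, H, K}.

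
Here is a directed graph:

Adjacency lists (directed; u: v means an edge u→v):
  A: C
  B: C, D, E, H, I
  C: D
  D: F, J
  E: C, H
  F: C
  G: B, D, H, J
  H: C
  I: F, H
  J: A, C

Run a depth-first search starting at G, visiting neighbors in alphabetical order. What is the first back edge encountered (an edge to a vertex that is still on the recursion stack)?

DFS from G (visiting neighbors in alphabetical order); mark gray on enter, black on exit:
G gray
  B gray
    C gray
      D gray
        F gray
          F→C: C is gray → back edge
First back edge: F → C.

F→C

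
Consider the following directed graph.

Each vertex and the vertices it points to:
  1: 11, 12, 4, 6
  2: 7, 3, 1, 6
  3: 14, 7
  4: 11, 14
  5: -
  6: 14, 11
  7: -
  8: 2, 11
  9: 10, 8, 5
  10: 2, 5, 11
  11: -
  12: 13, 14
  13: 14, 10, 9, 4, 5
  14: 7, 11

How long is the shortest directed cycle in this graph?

5

For each vertex v, BFS finds the shortest path from v back to v.
The shortest such closed walk is 13 → 10 → 2 → 1 → 12 → 13, length 5.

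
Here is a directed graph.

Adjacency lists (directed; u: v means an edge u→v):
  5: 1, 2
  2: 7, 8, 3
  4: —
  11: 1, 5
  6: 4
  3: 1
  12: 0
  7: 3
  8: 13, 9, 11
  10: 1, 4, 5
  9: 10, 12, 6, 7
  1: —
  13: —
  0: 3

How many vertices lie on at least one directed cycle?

A vertex is on a directed cycle iff it belongs to a strongly connected component of size ≥ 2 (or has a self-loop).
The vertices on cycles are {2, 5, 8, 9, 10, 11} — 6 in total.

6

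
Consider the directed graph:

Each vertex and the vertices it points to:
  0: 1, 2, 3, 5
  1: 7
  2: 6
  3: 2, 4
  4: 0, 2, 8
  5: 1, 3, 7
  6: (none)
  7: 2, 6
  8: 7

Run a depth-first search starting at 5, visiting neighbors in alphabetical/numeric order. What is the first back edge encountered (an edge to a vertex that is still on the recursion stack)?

0→3

DFS from 5 (visiting neighbors in alphabetical/numeric order); mark gray on enter, black on exit:
5 gray
  1 gray
    7 gray
      2 gray
        6 gray
        6 black
      2 black
      7→6: 6 black — skip
    7 black
  1 black
  3 gray
    3→2: 2 black — skip
    4 gray
      0 gray
        0→1: 1 black — skip
        0→2: 2 black — skip
        0→3: 3 is gray → back edge
First back edge: 0 → 3.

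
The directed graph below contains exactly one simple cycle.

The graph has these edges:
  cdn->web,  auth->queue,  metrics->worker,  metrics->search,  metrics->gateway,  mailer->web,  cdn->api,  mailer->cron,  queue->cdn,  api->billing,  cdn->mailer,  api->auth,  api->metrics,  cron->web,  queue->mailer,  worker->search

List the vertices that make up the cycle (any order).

DFS with gray/black marking from queue:
queue gray
  mailer gray
    cron gray
      web gray
      web black
    cron black
    mailer→web: web black — skip
  mailer black
  cdn gray
    cdn→web: web black — skip
    cdn→mailer: mailer black — skip
    api gray
      auth gray
        auth→queue: queue is gray → back edge
Back edge closes the cycle queue → cdn → api → auth → queue; its vertices are {api, cdn, auth, queue}.

api, cdn, auth, queue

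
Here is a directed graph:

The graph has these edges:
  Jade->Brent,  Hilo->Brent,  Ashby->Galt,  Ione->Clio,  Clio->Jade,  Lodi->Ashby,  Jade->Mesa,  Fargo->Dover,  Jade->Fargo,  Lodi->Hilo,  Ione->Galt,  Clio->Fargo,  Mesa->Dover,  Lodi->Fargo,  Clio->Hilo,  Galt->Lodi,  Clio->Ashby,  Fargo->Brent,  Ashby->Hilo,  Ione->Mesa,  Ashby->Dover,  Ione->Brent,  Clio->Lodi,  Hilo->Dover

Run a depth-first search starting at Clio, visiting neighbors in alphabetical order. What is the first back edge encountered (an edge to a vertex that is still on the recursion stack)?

Lodi→Ashby

DFS from Clio (visiting neighbors in alphabetical order); mark gray on enter, black on exit:
Clio gray
  Ashby gray
    Dover gray
    Dover black
    Galt gray
      Lodi gray
        Lodi→Ashby: Ashby is gray → back edge
First back edge: Lodi → Ashby.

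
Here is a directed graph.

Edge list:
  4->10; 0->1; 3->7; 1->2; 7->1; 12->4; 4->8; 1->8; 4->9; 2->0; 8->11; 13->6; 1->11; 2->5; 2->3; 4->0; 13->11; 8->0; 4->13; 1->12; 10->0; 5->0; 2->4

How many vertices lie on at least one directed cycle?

A vertex is on a directed cycle iff it belongs to a strongly connected component of size ≥ 2 (or has a self-loop).
The vertices on cycles are {0, 1, 2, 3, 4, 5, 7, 8, 10, 12} — 10 in total.

10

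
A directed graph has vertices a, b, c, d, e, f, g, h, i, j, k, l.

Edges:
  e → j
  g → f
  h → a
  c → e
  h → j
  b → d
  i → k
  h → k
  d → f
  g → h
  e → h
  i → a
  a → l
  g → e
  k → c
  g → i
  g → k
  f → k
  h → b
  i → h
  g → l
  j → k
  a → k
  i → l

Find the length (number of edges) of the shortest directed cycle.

4

For each vertex v, BFS finds the shortest path from v back to v.
The shortest such closed walk is h → k → c → e → h, length 4.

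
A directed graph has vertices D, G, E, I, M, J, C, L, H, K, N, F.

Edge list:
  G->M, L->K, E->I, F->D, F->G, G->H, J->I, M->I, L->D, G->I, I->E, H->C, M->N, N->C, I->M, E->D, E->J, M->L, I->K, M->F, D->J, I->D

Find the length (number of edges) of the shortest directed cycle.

2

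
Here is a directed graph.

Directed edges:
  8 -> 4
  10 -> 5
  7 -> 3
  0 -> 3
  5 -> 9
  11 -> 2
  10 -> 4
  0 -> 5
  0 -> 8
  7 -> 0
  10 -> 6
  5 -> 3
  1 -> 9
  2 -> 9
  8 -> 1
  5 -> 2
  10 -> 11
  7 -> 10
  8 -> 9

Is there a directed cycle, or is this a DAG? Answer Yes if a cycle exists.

DFS with white/gray/black marking, starting from 9:
9 gray
9 black
0 gray
  8 gray
    1 gray
      1→9: 9 black — skip
    1 black
    8→9: 9 black — skip
    4 gray
    4 black
  8 black
  3 gray
  3 black
  5 gray
    5→3: 3 black — skip
    2 gray
      2→9: 9 black — skip
    2 black
    5→9: 9 black — skip
  5 black
0 black
6 gray
6 black
7 gray
  7→0: 0 black — skip
  10 gray
    10→4: 4 black — skip
    10→6: 6 black — skip
    11 gray
      11→2: 2 black — skip
    11 black
    10→5: 5 black — skip
  10 black
  7→3: 3 black — skip
7 black
Every edge goes to a white or black vertex — no back edge, so the graph is acyclic.

No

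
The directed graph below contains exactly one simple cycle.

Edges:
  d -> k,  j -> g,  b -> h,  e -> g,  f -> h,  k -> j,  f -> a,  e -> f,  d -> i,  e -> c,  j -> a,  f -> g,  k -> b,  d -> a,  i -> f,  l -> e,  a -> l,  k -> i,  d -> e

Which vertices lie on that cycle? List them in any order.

a, e, f, l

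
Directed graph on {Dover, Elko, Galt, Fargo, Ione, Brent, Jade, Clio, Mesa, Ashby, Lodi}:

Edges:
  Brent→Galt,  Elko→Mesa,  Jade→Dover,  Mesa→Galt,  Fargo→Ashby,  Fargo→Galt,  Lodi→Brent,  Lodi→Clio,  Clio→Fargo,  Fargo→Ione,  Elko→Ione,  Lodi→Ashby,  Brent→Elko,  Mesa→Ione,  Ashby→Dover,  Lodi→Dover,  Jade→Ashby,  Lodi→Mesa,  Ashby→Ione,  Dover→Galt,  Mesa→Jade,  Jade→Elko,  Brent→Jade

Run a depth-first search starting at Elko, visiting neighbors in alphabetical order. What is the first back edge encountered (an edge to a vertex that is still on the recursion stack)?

DFS from Elko (visiting neighbors in alphabetical order); mark gray on enter, black on exit:
Elko gray
  Ione gray
  Ione black
  Mesa gray
    Galt gray
    Galt black
    Mesa→Ione: Ione black — skip
    Jade gray
      Ashby gray
        Dover gray
          Dover→Galt: Galt black — skip
        Dover black
        Ashby→Ione: Ione black — skip
      Ashby black
      Jade→Dover: Dover black — skip
      Jade→Elko: Elko is gray → back edge
First back edge: Jade → Elko.

Jade→Elko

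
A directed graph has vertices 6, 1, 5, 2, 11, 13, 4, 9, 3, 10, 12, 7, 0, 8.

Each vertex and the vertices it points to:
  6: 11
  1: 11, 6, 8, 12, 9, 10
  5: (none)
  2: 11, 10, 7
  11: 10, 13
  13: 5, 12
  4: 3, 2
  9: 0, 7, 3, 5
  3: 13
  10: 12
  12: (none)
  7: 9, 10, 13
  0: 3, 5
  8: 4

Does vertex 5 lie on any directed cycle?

No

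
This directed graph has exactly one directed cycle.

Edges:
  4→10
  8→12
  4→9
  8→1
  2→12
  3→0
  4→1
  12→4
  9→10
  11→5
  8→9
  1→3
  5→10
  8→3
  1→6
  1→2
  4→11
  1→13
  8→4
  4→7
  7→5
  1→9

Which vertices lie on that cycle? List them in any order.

1, 2, 4, 12

DFS with gray/black marking from 4:
4 gray
  10 gray
  10 black
  11 gray
    5 gray
      5→10: 10 black — skip
    5 black
  11 black
  7 gray
    7→5: 5 black — skip
  7 black
  1 gray
    6 gray
    6 black
    9 gray
      9→10: 10 black — skip
    9 black
    2 gray
      12 gray
        12→4: 4 is gray → back edge
Back edge closes the cycle 4 → 1 → 2 → 12 → 4; its vertices are {1, 2, 4, 12}.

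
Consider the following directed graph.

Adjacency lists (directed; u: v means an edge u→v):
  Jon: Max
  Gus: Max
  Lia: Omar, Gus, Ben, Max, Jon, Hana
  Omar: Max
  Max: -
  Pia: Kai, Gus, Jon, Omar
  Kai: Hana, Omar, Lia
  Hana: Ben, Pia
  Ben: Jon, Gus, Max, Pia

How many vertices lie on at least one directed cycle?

5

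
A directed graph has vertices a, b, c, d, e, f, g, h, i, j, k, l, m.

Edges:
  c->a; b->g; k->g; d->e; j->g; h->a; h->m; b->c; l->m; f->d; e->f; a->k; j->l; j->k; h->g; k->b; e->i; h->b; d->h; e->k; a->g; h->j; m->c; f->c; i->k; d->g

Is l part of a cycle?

No

l lies on a cycle iff there is a path from l back to itself.
Exploring from l, it never reaches itself; equivalently, its strongly connected component is a singleton.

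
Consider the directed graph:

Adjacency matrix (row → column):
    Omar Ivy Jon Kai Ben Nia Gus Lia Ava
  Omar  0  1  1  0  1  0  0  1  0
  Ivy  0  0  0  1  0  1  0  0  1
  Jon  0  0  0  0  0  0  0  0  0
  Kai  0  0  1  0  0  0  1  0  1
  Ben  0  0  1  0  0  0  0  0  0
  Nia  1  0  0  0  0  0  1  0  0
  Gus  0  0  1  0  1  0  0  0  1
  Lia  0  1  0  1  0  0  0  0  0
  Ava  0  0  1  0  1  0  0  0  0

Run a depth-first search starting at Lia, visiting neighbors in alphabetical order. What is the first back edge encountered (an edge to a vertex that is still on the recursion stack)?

Omar->Ivy

DFS from Lia (visiting neighbors in alphabetical order); mark gray on enter, black on exit:
Lia gray
  Ivy gray
    Ava gray
      Ben gray
        Jon gray
        Jon black
      Ben black
      Ava→Jon: Jon black — skip
    Ava black
    Kai gray
      Kai→Ava: Ava black — skip
      Gus gray
        Gus→Ava: Ava black — skip
        Gus→Ben: Ben black — skip
        Gus→Jon: Jon black — skip
      Gus black
      Kai→Jon: Jon black — skip
    Kai black
    Nia gray
      Nia→Gus: Gus black — skip
      Omar gray
        Omar→Ben: Ben black — skip
        Omar→Ivy: Ivy is gray → back edge
First back edge: Omar → Ivy.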